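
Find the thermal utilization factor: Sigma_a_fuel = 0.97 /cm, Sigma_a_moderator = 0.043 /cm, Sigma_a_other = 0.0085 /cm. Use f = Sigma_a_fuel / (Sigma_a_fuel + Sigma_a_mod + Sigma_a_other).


f = Sigma_a_fuel / (Sigma_a_fuel + Sigma_a_mod + Sigma_a_other)
f = 0.97 / (0.97 + 0.043 + 0.0085)
f = 0.94958

0.94958


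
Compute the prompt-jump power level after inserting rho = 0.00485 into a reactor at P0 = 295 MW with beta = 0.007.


P1/P0 = beta / (beta - rho)
P1/P0 = 0.007 / (0.007 - 0.00485) = 3.255814
P1 = 295 * 3.255814 = 960.47 MW

960.47


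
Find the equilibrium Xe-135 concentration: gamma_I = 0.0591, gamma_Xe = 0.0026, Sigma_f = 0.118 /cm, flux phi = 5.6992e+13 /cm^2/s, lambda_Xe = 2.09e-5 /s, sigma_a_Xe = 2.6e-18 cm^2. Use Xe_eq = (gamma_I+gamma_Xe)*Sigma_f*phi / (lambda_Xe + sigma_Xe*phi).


Xe_eq = (gamma_I + gamma_Xe) * Sigma_f * phi / (lambda_Xe + sigma_Xe * phi)
Numerator = (0.0591 + 0.0026) * 0.118 * 5.6992e+13 = 4.149360e+11
Denominator = 2.09e-5 + 2.6e-18 * 5.6992e+13 = 1.690792e-04
Xe_eq = 4.149360e+11 / 1.690792e-04 = 2.4541e+15 /cm^3

2.4541e+15


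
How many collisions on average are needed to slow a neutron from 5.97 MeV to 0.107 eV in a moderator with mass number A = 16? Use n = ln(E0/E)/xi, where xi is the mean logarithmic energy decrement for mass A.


xi = 1 + (A-1)^2/(2A)*ln((A-1)/(A+1)) = 0.1199467 (for A = 16)
n = ln(E0/E) / xi
n = ln(5.97e6 / 0.107) / 0.1199467
n = ln(5.579439e+07) / 0.1199467 = 148.71

148.71


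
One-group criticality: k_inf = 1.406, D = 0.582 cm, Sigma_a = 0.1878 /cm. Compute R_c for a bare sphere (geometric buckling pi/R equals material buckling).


L^2 = D / Sigma_a = 0.582 / 0.1878 = 3.099042 cm^2
B_m^2 = (k_inf - 1) / L^2 = (1.406 - 1) / 3.099042 = 0.1310082 /cm^2
For a bare sphere: B_g = pi/R, so R_c = pi / sqrt(B_m^2)
R_c = pi / sqrt(0.1310082) = 8.6796 cm

8.6796


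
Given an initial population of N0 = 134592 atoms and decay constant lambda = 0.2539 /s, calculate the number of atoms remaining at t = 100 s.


N = N0 * exp(-lambda * t)
N = 134592 * exp(-0.2539 * 100)
N = 1.2656e-06

1.2656e-06


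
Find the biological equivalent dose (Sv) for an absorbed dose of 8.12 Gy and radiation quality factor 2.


H = D * Q
H = 8.12 * 2
H = 16.240 Sv

16.240


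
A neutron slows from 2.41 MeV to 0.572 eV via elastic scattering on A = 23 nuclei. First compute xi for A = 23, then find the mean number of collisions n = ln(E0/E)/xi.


xi = 1 + (A-1)^2/(2A)*ln((A-1)/(A+1)) = 0.08448899 (for A = 23)
n = ln(E0/E) / xi
n = ln(2.41e6 / 0.572) / 0.08448899
n = ln(4.213287e+06) / 0.08448899 = 180.54

180.54


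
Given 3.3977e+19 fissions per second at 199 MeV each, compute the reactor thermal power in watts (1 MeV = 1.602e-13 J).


P = fission_rate * E_MeV * 1.602e-13
P = 3.3977e+19 * 199 * 1.602e-13
P = 1.0832e+09 W

1.0832e+09


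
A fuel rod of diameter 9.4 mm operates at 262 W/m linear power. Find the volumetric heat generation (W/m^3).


r = D / 2 / 1000 = 9.4 / 2 / 1000 = 0.0047 m
q''' = q' / (pi * r^2)
q''' = 262 / (pi * 0.0047^2)
q''' = 3.7753e+06 W/m^3

3.7753e+06


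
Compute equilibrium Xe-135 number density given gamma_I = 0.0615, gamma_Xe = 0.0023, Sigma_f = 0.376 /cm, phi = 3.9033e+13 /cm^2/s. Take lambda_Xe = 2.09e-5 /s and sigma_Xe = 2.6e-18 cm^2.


Xe_eq = (gamma_I + gamma_Xe) * Sigma_f * phi / (lambda_Xe + sigma_Xe * phi)
Numerator = (0.0615 + 0.0023) * 0.376 * 3.9033e+13 = 9.363548e+11
Denominator = 2.09e-5 + 2.6e-18 * 3.9033e+13 = 1.223858e-04
Xe_eq = 9.363548e+11 / 1.223858e-04 = 7.6508e+15 /cm^3

7.6508e+15


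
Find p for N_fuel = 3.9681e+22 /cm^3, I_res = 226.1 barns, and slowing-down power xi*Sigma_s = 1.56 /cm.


p = exp(-N * I * 1e-24 / (xi*Sigma_s))
p = exp(-3.9681e+22 * 226.1 * 1e-24 / 1.56)
p = 0.0031790

0.0031790


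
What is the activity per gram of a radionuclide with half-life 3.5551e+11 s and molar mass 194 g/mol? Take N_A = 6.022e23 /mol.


lambda = ln(2) / t_half = ln(2) / 3.5551e+11 = 1.949726e-12 /s
SA = lambda * N_A / M
SA = 1.949726e-12 * 6.022e23 / 194
SA = 6.0522e+09 Bq/g

6.0522e+09


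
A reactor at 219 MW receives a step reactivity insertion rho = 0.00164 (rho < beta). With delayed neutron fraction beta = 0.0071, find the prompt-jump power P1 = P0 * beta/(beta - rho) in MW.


P1/P0 = beta / (beta - rho)
P1/P0 = 0.0071 / (0.0071 - 0.00164) = 1.300366
P1 = 219 * 1.300366 = 284.78 MW

284.78


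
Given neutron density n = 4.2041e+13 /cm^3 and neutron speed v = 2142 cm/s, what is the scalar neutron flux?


phi = n * v
phi = 4.2041e+13 * 2142
phi = 9.0052e+16 /cm^2/s

9.0052e+16


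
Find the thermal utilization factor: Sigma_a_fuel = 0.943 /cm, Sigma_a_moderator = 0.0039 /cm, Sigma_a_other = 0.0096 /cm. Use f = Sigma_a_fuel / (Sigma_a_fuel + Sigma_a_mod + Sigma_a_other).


f = Sigma_a_fuel / (Sigma_a_fuel + Sigma_a_mod + Sigma_a_other)
f = 0.943 / (0.943 + 0.0039 + 0.0096)
f = 0.98589

0.98589


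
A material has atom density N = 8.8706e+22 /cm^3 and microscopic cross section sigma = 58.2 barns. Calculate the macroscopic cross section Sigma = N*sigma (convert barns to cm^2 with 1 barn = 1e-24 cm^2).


Sigma = N * sigma_barns * 1e-24
Sigma = 8.8706e+22 * 58.2 * 1e-24
Sigma = 5.1627 /cm

5.1627


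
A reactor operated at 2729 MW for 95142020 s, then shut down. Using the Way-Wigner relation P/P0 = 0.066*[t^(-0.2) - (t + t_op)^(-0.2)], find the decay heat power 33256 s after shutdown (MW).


P/P0 = 0.066 * [t^(-0.2) - (t + t_op)^(-0.2)]
P/P0 = 0.066 * [33256^(-0.2) - (33256 + 95142020)^(-0.2)]
P/P0 = 0.066 * [0.1246310 - 0.02536852] = 0.006551324
P = 2729 * 0.006551324 = 17.879 MW

17.879


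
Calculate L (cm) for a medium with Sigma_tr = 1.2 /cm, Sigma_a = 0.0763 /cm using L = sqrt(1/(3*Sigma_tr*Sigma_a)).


D = 1 / (3 * Sigma_tr) = 1 / (3 * 1.2) = 0.2777778 cm
L = sqrt(D / Sigma_a)
L = sqrt(0.2777778 / 0.0763)
L = 1.9080 cm

1.9080


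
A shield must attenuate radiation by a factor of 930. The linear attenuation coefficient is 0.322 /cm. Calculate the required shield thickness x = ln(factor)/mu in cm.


x = ln(factor) / mu
x = ln(930) / 0.322
x = 21.227 cm

21.227


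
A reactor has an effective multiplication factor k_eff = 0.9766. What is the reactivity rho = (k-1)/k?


rho = (k_eff - 1) / k_eff
rho = (0.9766 - 1) / 0.9766
rho = -0.023961

-0.023961


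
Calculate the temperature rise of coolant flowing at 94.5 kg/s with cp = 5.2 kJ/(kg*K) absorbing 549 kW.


dT = Q / (m_dot * cp)
dT = 549 / (94.5 * 5.2)
dT = 1.1172 C

1.1172


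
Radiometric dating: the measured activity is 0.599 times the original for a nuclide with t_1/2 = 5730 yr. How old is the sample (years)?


lambda = ln(2) / t_half = ln(2) / 5730 = 1.209681e-04 /yr
t = -ln(A/A0) / lambda
t = -ln(0.599) / 1.209681e-04
t = 4236.6 yr

4236.6


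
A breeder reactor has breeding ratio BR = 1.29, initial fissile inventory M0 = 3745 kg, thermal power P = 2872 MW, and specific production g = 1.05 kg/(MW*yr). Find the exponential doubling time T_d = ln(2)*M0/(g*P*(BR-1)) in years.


Breeding gain G = BR - 1 = 1.29 - 1 = 0.29
Fissile production rate = g * P * G = 1.05 * 2872 * 0.29 = 874.524 kg/yr
T_d = ln(2) * M0 / (g * P * G)
T_d = ln(2) * 3745 / 874.524 = 2.9683 yr

2.9683


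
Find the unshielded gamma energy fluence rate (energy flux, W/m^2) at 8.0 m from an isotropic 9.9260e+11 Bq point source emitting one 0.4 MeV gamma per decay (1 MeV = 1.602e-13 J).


psi = A * E * 1.602e-13 / (4*pi*r^2)
psi = 9.9260e+11 * 0.4 * 1.602e-13 / (4*pi*8.0^2)
psi = 7.9087e-05 W/m^2

7.9087e-05


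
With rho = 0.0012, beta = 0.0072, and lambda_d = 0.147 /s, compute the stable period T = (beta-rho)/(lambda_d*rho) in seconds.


T = (beta - rho) / (lambda_d * rho)
T = (0.0072 - 0.0012) / (0.147 * 0.0012)
T = 34.014 s

34.014


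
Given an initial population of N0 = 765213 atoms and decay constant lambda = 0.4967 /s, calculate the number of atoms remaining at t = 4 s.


N = N0 * exp(-lambda * t)
N = 765213 * exp(-0.4967 * 4)
N = 104936

104936


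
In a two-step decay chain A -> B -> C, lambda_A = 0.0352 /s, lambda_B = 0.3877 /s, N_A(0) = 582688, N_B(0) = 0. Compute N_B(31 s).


N_B(t) = lambda_A * N_A0 / (lambda_B - lambda_A) * [exp(-lambda_A*t) - exp(-lambda_B*t)]
exp(-0.0352*31) = 0.3358133; exp(-0.3877*31) = 6.030383e-06
N_B = 0.0352 * 582688 / (0.3877 - 0.0352) * (0.3358133 - 6.030383e-06)
N_B = 19539

19539


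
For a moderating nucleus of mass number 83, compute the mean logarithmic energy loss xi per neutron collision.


xi = 1 + (A-1)^2/(2A) * ln((A-1)/(A+1))
xi = 1 + (83-1)^2/(2*83) * ln((83-1)/(83 +1))
xi = 0.023904

0.023904


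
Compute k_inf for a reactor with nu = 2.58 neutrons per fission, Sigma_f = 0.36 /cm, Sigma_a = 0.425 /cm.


k_inf = nu * Sigma_f / Sigma_a
k_inf = 2.58 * 0.36 / 0.425
k_inf = 2.1854

2.1854


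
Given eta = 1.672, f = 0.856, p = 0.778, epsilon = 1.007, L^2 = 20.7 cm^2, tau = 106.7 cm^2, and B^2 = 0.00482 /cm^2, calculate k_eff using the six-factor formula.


k_inf = eta*f*p*eps = 1.672*0.856*0.778*1.007 = 1.121293
P_TNL = 1/(1 + L^2*B^2) = 1/(1 + 20.7*0.00482) = 0.9092777
P_FNL = exp(-B^2*tau) = exp(-0.00482*106.7) = 0.5979226
k_eff = k_inf * P_TNL * P_FNL = 1.121293 * 0.9092777 * 0.5979226
k_eff = 0.60962

0.60962


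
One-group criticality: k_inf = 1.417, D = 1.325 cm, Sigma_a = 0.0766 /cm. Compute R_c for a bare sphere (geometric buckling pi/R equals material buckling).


L^2 = D / Sigma_a = 1.325 / 0.0766 = 17.29765 cm^2
B_m^2 = (k_inf - 1) / L^2 = (1.417 - 1) / 17.29765 = 0.02410732 /cm^2
For a bare sphere: B_g = pi/R, so R_c = pi / sqrt(B_m^2)
R_c = pi / sqrt(0.02410732) = 20.234 cm

20.234


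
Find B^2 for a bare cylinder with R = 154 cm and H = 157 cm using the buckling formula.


B^2 = (2.405/R)^2 + (pi/H)^2
B^2 = (2.405/154)^2 + (pi/157)^2
B^2 = 6.4429e-04 /cm^2

6.4429e-04


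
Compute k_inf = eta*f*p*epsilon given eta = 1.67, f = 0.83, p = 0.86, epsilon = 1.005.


k_inf = eta * f * p * epsilon
k_inf = 1.67 * 0.83 * 0.86 * 1.005
k_inf = 1.1980

1.1980


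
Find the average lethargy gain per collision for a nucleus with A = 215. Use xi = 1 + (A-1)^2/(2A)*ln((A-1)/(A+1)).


xi = 1 + (A-1)^2/(2A) * ln((A-1)/(A+1))
xi = 1 + (215-1)^2/(2*215) * ln((215-1)/(215 +1))
xi = 0.0092735

0.0092735


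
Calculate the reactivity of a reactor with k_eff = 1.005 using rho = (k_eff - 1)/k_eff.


rho = (k_eff - 1) / k_eff
rho = (1.005 - 1) / 1.005
rho = 0.0049751

0.0049751


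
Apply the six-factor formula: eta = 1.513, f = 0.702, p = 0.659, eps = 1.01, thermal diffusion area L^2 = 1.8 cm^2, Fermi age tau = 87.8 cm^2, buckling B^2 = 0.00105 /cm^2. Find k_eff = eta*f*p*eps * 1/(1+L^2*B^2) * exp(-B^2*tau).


k_inf = eta*f*p*eps = 1.513*0.702*0.659*1.01 = 0.7069404
P_TNL = 1/(1 + L^2*B^2) = 1/(1 + 1.8*0.00105) = 0.9981136
P_FNL = exp(-B^2*tau) = exp(-0.00105*87.8) = 0.9119319
k_eff = k_inf * P_TNL * P_FNL = 0.7069404 * 0.9981136 * 0.9119319
k_eff = 0.64347

0.64347


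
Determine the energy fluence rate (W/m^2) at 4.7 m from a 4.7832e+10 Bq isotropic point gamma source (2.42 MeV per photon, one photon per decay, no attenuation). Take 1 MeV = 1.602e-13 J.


psi = A * E * 1.602e-13 / (4*pi*r^2)
psi = 4.7832e+10 * 2.42 * 1.602e-13 / (4*pi*4.7^2)
psi = 6.6802e-05 W/m^2

6.6802e-05


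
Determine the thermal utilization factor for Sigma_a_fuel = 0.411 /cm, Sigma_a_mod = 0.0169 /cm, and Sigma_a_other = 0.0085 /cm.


f = Sigma_a_fuel / (Sigma_a_fuel + Sigma_a_mod + Sigma_a_other)
f = 0.411 / (0.411 + 0.0169 + 0.0085)
f = 0.94180

0.94180


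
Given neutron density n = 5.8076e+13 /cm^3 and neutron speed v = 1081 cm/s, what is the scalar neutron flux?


phi = n * v
phi = 5.8076e+13 * 1081
phi = 6.2780e+16 /cm^2/s

6.2780e+16


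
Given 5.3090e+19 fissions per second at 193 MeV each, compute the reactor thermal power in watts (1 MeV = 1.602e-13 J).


P = fission_rate * E_MeV * 1.602e-13
P = 5.3090e+19 * 193 * 1.602e-13
P = 1.6415e+09 W

1.6415e+09


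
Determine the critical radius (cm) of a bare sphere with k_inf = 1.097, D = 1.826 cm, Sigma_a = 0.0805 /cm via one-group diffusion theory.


L^2 = D / Sigma_a = 1.826 / 0.0805 = 22.68323 cm^2
B_m^2 = (k_inf - 1) / L^2 = (1.097 - 1) / 22.68323 = 0.004276287 /cm^2
For a bare sphere: B_g = pi/R, so R_c = pi / sqrt(B_m^2)
R_c = pi / sqrt(0.004276287) = 48.041 cm

48.041


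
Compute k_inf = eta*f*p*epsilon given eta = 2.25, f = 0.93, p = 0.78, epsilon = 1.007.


k_inf = eta * f * p * epsilon
k_inf = 2.25 * 0.93 * 0.78 * 1.007
k_inf = 1.6436

1.6436


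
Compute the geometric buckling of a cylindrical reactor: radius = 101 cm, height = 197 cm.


B^2 = (2.405/R)^2 + (pi/H)^2
B^2 = (2.405/101)^2 + (pi/197)^2
B^2 = 8.2132e-04 /cm^2

8.2132e-04


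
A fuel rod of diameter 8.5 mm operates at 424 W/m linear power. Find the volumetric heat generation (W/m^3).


r = D / 2 / 1000 = 8.5 / 2 / 1000 = 0.00425 m
q''' = q' / (pi * r^2)
q''' = 424 / (pi * 0.00425^2)
q''' = 7.4720e+06 W/m^3

7.4720e+06


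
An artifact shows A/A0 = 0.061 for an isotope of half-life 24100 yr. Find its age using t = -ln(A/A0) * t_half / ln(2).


lambda = ln(2) / t_half = ln(2) / 24100 = 2.876129e-05 /yr
t = -ln(A/A0) / lambda
t = -ln(0.061) / 2.876129e-05
t = 97245 yr

97245


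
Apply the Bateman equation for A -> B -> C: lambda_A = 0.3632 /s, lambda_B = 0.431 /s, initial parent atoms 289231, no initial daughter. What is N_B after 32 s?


N_B(t) = lambda_A * N_A0 / (lambda_B - lambda_A) * [exp(-lambda_A*t) - exp(-lambda_B*t)]
exp(-0.3632*32) = 8.963050e-06; exp(-0.431*32) = 1.023789e-06
N_B = 0.3632 * 289231 / (0.431 - 0.3632) * (8.963050e-06 - 1.023789e-06)
N_B = 12.301

12.301


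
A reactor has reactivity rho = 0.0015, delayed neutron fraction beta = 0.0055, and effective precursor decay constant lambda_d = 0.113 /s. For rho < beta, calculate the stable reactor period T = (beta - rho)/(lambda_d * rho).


T = (beta - rho) / (lambda_d * rho)
T = (0.0055 - 0.0015) / (0.113 * 0.0015)
T = 23.599 s

23.599


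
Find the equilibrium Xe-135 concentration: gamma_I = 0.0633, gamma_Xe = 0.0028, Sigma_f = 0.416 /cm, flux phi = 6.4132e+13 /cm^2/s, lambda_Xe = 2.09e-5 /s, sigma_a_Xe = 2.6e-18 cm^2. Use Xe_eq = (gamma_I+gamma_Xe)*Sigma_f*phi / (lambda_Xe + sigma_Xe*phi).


Xe_eq = (gamma_I + gamma_Xe) * Sigma_f * phi / (lambda_Xe + sigma_Xe * phi)
Numerator = (0.0633 + 0.0028) * 0.416 * 6.4132e+13 = 1.763476e+12
Denominator = 2.09e-5 + 2.6e-18 * 6.4132e+13 = 1.876432e-04
Xe_eq = 1.763476e+12 / 1.876432e-04 = 9.3980e+15 /cm^3

9.3980e+15


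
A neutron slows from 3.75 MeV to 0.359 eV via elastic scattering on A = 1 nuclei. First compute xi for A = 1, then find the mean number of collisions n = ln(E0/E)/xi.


xi = 1 + (A-1)^2/(2A)*ln((A-1)/(A+1)) = 1 (for A = 1)
n = ln(E0/E) / xi
n = ln(3.75e6 / 0.359) / 1
n = ln(1.044568e+07) / 1 = 16.162

16.162


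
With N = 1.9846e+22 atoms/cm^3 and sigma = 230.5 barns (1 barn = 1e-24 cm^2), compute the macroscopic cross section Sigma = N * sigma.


Sigma = N * sigma_barns * 1e-24
Sigma = 1.9846e+22 * 230.5 * 1e-24
Sigma = 4.5745 /cm

4.5745


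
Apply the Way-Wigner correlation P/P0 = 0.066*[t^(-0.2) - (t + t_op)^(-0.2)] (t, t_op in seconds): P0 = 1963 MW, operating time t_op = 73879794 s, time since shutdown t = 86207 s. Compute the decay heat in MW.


P/P0 = 0.066 * [t^(-0.2) - (t + t_op)^(-0.2)]
P/P0 = 0.066 * [86207^(-0.2) - (86207 + 73879794)^(-0.2)]
P/P0 = 0.066 * [0.1030129 - 0.02668048] = 0.005037940
P = 1963 * 0.005037940 = 9.8895 MW

9.8895


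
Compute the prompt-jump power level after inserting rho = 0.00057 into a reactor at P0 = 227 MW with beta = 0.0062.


P1/P0 = beta / (beta - rho)
P1/P0 = 0.0062 / (0.0062 - 0.00057) = 1.101243
P1 = 227 * 1.101243 = 249.98 MW

249.98


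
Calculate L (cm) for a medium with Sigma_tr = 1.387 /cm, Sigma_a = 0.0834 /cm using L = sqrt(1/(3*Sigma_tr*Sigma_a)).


D = 1 / (3 * Sigma_tr) = 1 / (3 * 1.387) = 0.2403268 cm
L = sqrt(D / Sigma_a)
L = sqrt(0.2403268 / 0.0834)
L = 1.6975 cm

1.6975


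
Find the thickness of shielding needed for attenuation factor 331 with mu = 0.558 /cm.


x = ln(factor) / mu
x = ln(331) / 0.558
x = 10.398 cm

10.398


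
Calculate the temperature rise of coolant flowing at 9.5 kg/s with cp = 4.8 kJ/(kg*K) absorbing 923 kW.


dT = Q / (m_dot * cp)
dT = 923 / (9.5 * 4.8)
dT = 20.241 C

20.241


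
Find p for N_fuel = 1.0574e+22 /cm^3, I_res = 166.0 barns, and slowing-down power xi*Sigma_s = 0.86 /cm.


p = exp(-N * I * 1e-24 / (xi*Sigma_s))
p = exp(-1.0574e+22 * 166.0 * 1e-24 / 0.86)
p = 0.12990

0.12990


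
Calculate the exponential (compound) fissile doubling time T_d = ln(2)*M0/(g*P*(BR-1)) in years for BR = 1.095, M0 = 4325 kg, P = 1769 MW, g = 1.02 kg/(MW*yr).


Breeding gain G = BR - 1 = 1.095 - 1 = 0.095
Fissile production rate = g * P * G = 1.02 * 1769 * 0.095 = 171.4161 kg/yr
T_d = ln(2) * M0 / (g * P * G)
T_d = ln(2) * 4325 / 171.4161 = 17.489 yr

17.489


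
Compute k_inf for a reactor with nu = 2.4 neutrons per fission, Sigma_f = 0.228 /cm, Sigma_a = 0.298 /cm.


k_inf = nu * Sigma_f / Sigma_a
k_inf = 2.4 * 0.228 / 0.298
k_inf = 1.8362

1.8362


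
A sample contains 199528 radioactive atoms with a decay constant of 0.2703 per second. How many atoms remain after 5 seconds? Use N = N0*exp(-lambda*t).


N = N0 * exp(-lambda * t)
N = 199528 * exp(-0.2703 * 5)
N = 51648

51648


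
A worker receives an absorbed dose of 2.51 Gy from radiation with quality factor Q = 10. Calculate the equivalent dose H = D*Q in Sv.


H = D * Q
H = 2.51 * 10
H = 25.100 Sv

25.100


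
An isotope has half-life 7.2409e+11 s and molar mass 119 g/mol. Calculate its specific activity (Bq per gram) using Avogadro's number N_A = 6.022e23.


lambda = ln(2) / t_half = ln(2) / 7.2409e+11 = 9.572666e-13 /s
SA = lambda * N_A / M
SA = 9.572666e-13 * 6.022e23 / 119
SA = 4.8443e+09 Bq/g

4.8443e+09


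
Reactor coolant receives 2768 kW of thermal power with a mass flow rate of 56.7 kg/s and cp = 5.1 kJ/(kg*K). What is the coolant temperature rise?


dT = Q / (m_dot * cp)
dT = 2768 / (56.7 * 5.1)
dT = 9.5722 C

9.5722


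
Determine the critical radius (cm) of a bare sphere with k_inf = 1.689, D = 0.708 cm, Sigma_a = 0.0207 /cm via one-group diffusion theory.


L^2 = D / Sigma_a = 0.708 / 0.0207 = 34.20290 cm^2
B_m^2 = (k_inf - 1) / L^2 = (1.689 - 1) / 34.20290 = 0.02014449 /cm^2
For a bare sphere: B_g = pi/R, so R_c = pi / sqrt(B_m^2)
R_c = pi / sqrt(0.02014449) = 22.135 cm

22.135


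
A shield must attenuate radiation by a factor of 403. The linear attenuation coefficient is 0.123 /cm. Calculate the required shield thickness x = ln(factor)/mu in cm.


x = ln(factor) / mu
x = ln(403) / 0.123
x = 48.772 cm

48.772


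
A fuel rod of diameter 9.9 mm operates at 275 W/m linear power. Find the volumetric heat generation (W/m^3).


r = D / 2 / 1000 = 9.9 / 2 / 1000 = 0.00495 m
q''' = q' / (pi * r^2)
q''' = 275 / (pi * 0.00495^2)
q''' = 3.5725e+06 W/m^3

3.5725e+06


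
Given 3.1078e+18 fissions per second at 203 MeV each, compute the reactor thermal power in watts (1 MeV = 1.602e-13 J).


P = fission_rate * E_MeV * 1.602e-13
P = 3.1078e+18 * 203 * 1.602e-13
P = 1.0107e+08 W

1.0107e+08


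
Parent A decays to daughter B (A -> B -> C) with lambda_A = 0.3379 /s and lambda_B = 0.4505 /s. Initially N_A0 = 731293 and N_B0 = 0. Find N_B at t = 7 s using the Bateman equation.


N_B(t) = lambda_A * N_A0 / (lambda_B - lambda_A) * [exp(-lambda_A*t) - exp(-lambda_B*t)]
exp(-0.3379*7) = 0.09392112; exp(-0.4505*7) = 0.04270241
N_B = 0.3379 * 731293 / (0.4505 - 0.3379) * (0.09392112 - 0.04270241)
N_B = 112401

112401


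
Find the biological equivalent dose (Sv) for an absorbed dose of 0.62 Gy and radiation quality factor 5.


H = D * Q
H = 0.62 * 5
H = 3.1000 Sv

3.1000


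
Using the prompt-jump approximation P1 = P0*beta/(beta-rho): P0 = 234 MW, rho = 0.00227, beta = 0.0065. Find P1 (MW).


P1/P0 = beta / (beta - rho)
P1/P0 = 0.0065 / (0.0065 - 0.00227) = 1.536643
P1 = 234 * 1.536643 = 359.57 MW

359.57


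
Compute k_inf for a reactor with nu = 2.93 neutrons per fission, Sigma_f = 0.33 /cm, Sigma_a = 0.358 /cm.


k_inf = nu * Sigma_f / Sigma_a
k_inf = 2.93 * 0.33 / 0.358
k_inf = 2.7008

2.7008


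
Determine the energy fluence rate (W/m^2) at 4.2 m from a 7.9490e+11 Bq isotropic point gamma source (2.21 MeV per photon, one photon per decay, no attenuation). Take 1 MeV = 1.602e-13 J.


psi = A * E * 1.602e-13 / (4*pi*r^2)
psi = 7.9490e+11 * 2.21 * 1.602e-13 / (4*pi*4.2^2)
psi = 0.0012696 W/m^2

0.0012696


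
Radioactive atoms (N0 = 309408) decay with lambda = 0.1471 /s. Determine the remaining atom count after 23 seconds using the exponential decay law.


N = N0 * exp(-lambda * t)
N = 309408 * exp(-0.1471 * 23)
N = 10500

10500


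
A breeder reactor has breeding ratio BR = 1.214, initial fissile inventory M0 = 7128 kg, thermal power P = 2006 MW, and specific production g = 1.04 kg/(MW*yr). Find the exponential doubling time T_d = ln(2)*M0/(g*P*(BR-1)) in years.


Breeding gain G = BR - 1 = 1.214 - 1 = 0.214
Fissile production rate = g * P * G = 1.04 * 2006 * 0.214 = 446.45536 kg/yr
T_d = ln(2) * M0 / (g * P * G)
T_d = ln(2) * 7128 / 446.45536 = 11.067 yr

11.067


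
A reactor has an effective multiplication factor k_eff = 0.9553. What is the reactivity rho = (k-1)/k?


rho = (k_eff - 1) / k_eff
rho = (0.9553 - 1) / 0.9553
rho = -0.046792

-0.046792


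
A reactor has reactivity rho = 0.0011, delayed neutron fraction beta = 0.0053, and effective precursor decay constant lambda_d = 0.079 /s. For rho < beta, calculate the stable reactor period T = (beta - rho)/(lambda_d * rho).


T = (beta - rho) / (lambda_d * rho)
T = (0.0053 - 0.0011) / (0.079 * 0.0011)
T = 48.331 s

48.331


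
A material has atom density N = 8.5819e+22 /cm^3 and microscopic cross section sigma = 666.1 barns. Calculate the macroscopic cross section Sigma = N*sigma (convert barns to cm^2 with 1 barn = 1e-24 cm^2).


Sigma = N * sigma_barns * 1e-24
Sigma = 8.5819e+22 * 666.1 * 1e-24
Sigma = 57.164 /cm

57.164


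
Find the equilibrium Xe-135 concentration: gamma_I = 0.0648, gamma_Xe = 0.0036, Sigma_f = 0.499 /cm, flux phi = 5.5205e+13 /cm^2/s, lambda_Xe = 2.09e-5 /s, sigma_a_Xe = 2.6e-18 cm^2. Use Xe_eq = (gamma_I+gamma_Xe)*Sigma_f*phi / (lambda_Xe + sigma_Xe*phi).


Xe_eq = (gamma_I + gamma_Xe) * Sigma_f * phi / (lambda_Xe + sigma_Xe * phi)
Numerator = (0.0648 + 0.0036) * 0.499 * 5.5205e+13 = 1.884235e+12
Denominator = 2.09e-5 + 2.6e-18 * 5.5205e+13 = 1.644330e-04
Xe_eq = 1.884235e+12 / 1.644330e-04 = 1.1459e+16 /cm^3

1.1459e+16


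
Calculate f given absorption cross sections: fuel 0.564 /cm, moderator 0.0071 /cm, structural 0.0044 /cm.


f = Sigma_a_fuel / (Sigma_a_fuel + Sigma_a_mod + Sigma_a_other)
f = 0.564 / (0.564 + 0.0071 + 0.0044)
f = 0.98002

0.98002


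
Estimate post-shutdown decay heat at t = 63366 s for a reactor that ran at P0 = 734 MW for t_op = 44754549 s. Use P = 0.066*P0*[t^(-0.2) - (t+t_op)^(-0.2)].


P/P0 = 0.066 * [t^(-0.2) - (t + t_op)^(-0.2)]
P/P0 = 0.066 * [63366^(-0.2) - (63366 + 44754549)^(-0.2)]
P/P0 = 0.066 * [0.1095541 - 0.02949237] = 0.005284074
P = 734 * 0.005284074 = 3.8785 MW

3.8785


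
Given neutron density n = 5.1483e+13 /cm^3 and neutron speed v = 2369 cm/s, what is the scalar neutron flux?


phi = n * v
phi = 5.1483e+13 * 2369
phi = 1.2196e+17 /cm^2/s

1.2196e+17


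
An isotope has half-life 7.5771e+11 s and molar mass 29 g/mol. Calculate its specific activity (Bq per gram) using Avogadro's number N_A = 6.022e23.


lambda = ln(2) / t_half = ln(2) / 7.5771e+11 = 9.147922e-13 /s
SA = lambda * N_A / M
SA = 9.147922e-13 * 6.022e23 / 29
SA = 1.8996e+10 Bq/g

1.8996e+10


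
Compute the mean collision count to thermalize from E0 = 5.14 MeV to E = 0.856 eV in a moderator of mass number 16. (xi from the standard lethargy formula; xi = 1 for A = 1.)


xi = 1 + (A-1)^2/(2A)*ln((A-1)/(A+1)) = 0.1199467 (for A = 16)
n = ln(E0/E) / xi
n = ln(5.14e6 / 0.856) / 0.1199467
n = ln(6.004673e+06) / 0.1199467 = 130.12

130.12


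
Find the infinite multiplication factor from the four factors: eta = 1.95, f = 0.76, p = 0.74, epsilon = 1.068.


k_inf = eta * f * p * epsilon
k_inf = 1.95 * 0.76 * 0.74 * 1.068
k_inf = 1.1713

1.1713


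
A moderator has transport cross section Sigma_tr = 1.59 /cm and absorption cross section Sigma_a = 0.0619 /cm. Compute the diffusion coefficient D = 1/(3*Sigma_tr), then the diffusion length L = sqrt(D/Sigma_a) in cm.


D = 1 / (3 * Sigma_tr) = 1 / (3 * 1.59) = 0.2096436 cm
L = sqrt(D / Sigma_a)
L = sqrt(0.2096436 / 0.0619)
L = 1.8403 cm

1.8403


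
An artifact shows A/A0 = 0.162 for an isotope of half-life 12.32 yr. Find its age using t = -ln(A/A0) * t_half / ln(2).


lambda = ln(2) / t_half = ln(2) / 12.32 = 0.05626195 /yr
t = -ln(A/A0) / lambda
t = -ln(0.162) / 0.05626195
t = 32.352 yr

32.352


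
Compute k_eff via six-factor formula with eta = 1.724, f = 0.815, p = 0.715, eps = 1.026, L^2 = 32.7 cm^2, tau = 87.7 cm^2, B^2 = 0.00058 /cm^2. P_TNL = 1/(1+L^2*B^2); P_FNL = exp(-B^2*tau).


k_inf = eta*f*p*eps = 1.724*0.815*0.715*1.026 = 1.030738
P_TNL = 1/(1 + L^2*B^2) = 1/(1 + 32.7*0.00058) = 0.9813870
P_FNL = exp(-B^2*tau) = exp(-0.00058*87.7) = 0.9504060
k_eff = k_inf * P_TNL * P_FNL = 1.030738 * 0.9813870 * 0.9504060
k_eff = 0.96139

0.96139


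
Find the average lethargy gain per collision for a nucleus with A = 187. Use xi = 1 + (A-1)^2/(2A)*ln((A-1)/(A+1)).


xi = 1 + (A-1)^2/(2A) * ln((A-1)/(A+1))
xi = 1 + (187-1)^2/(2*187) * ln((187-1)/(187 +1))
xi = 0.010657

0.010657


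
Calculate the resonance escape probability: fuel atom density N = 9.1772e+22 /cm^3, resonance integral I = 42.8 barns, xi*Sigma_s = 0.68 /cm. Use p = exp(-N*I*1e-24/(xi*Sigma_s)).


p = exp(-N * I * 1e-24 / (xi*Sigma_s))
p = exp(-9.1772e+22 * 42.8 * 1e-24 / 0.68)
p = 0.0031004

0.0031004


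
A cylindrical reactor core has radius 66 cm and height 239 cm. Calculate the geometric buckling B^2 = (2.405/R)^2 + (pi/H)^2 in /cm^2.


B^2 = (2.405/R)^2 + (pi/H)^2
B^2 = (2.405/66)^2 + (pi/239)^2
B^2 = 0.0015006 /cm^2

0.0015006


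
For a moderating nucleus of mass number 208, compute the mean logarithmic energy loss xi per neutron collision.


xi = 1 + (A-1)^2/(2A) * ln((A-1)/(A+1))
xi = 1 + (208-1)^2/(2*208) * ln((208-1)/(208 +1))
xi = 0.0095846

0.0095846


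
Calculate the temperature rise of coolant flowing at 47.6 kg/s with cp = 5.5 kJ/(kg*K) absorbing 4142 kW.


dT = Q / (m_dot * cp)
dT = 4142 / (47.6 * 5.5)
dT = 15.821 C

15.821


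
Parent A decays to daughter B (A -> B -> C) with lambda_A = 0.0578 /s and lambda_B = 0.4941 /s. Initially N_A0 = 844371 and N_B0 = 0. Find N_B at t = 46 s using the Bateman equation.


N_B(t) = lambda_A * N_A0 / (lambda_B - lambda_A) * [exp(-lambda_A*t) - exp(-lambda_B*t)]
exp(-0.0578*46) = 0.07003221; exp(-0.4941*46) = 1.346153e-10
N_B = 0.0578 * 844371 / (0.4941 - 0.0578) * (0.07003221 - 1.346153e-10)
N_B = 7833.8

7833.8


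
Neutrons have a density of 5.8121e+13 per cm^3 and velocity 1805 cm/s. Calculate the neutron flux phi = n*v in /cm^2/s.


phi = n * v
phi = 5.8121e+13 * 1805
phi = 1.0491e+17 /cm^2/s

1.0491e+17


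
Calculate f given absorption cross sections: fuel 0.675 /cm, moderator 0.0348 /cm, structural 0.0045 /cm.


f = Sigma_a_fuel / (Sigma_a_fuel + Sigma_a_mod + Sigma_a_other)
f = 0.675 / (0.675 + 0.0348 + 0.0045)
f = 0.94498

0.94498


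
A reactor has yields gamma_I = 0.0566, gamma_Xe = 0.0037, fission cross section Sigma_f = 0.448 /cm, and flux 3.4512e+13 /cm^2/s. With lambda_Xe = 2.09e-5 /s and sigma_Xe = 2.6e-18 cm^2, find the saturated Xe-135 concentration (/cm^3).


Xe_eq = (gamma_I + gamma_Xe) * Sigma_f * phi / (lambda_Xe + sigma_Xe * phi)
Numerator = (0.0566 + 0.0037) * 0.448 * 3.4512e+13 = 9.323210e+11
Denominator = 2.09e-5 + 2.6e-18 * 3.4512e+13 = 1.106312e-04
Xe_eq = 9.323210e+11 / 1.106312e-04 = 8.4273e+15 /cm^3

8.4273e+15


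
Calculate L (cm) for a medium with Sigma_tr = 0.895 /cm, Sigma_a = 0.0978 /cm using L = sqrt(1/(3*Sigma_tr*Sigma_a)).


D = 1 / (3 * Sigma_tr) = 1 / (3 * 0.895) = 0.3724395 cm
L = sqrt(D / Sigma_a)
L = sqrt(0.3724395 / 0.0978)
L = 1.9515 cm

1.9515


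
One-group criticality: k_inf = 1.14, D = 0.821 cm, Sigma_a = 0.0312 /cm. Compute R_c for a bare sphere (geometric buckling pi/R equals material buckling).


L^2 = D / Sigma_a = 0.821 / 0.0312 = 26.31410 cm^2
B_m^2 = (k_inf - 1) / L^2 = (1.14 - 1) / 26.31410 = 0.005320342 /cm^2
For a bare sphere: B_g = pi/R, so R_c = pi / sqrt(B_m^2)
R_c = pi / sqrt(0.005320342) = 43.071 cm

43.071


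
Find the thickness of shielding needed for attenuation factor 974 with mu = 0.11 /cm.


x = ln(factor) / mu
x = ln(974) / 0.11
x = 62.558 cm

62.558


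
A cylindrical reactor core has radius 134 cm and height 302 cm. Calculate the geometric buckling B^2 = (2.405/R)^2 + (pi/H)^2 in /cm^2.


B^2 = (2.405/R)^2 + (pi/H)^2
B^2 = (2.405/134)^2 + (pi/302)^2
B^2 = 4.3034e-04 /cm^2

4.3034e-04


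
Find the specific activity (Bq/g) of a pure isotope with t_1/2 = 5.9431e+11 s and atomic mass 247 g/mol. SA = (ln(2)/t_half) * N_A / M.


lambda = ln(2) / t_half = ln(2) / 5.9431e+11 = 1.166306e-12 /s
SA = lambda * N_A / M
SA = 1.166306e-12 * 6.022e23 / 247
SA = 2.8435e+09 Bq/g

2.8435e+09


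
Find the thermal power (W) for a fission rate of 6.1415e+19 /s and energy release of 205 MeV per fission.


P = fission_rate * E_MeV * 1.602e-13
P = 6.1415e+19 * 205 * 1.602e-13
P = 2.0169e+09 W

2.0169e+09


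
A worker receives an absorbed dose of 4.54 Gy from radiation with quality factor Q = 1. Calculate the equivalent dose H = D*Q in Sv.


H = D * Q
H = 4.54 * 1
H = 4.5400 Sv

4.5400


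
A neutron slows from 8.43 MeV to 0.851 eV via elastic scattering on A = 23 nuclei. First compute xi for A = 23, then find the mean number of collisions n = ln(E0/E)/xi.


xi = 1 + (A-1)^2/(2A)*ln((A-1)/(A+1)) = 0.08448899 (for A = 23)
n = ln(E0/E) / xi
n = ln(8.43e6 / 0.851) / 0.08448899
n = ln(9.905993e+06) / 0.08448899 = 190.66

190.66


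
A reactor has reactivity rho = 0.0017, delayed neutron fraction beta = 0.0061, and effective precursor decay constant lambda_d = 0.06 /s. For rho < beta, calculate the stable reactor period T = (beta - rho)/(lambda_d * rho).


T = (beta - rho) / (lambda_d * rho)
T = (0.0061 - 0.0017) / (0.06 * 0.0017)
T = 43.137 s

43.137


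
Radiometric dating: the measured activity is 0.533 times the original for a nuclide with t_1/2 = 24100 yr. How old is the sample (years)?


lambda = ln(2) / t_half = ln(2) / 24100 = 2.876129e-05 /yr
t = -ln(A/A0) / lambda
t = -ln(0.533) / 2.876129e-05
t = 21878 yr

21878


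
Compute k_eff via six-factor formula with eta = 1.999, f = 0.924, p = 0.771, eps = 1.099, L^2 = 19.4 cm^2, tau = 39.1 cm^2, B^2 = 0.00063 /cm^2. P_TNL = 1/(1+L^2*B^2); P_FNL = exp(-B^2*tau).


k_inf = eta*f*p*eps = 1.999*0.924*0.771*1.099 = 1.565081
P_TNL = 1/(1 + L^2*B^2) = 1/(1 + 19.4*0.00063) = 0.9879256
P_FNL = exp(-B^2*tau) = exp(-0.00063*39.1) = 0.9756679
k_eff = k_inf * P_TNL * P_FNL = 1.565081 * 0.9879256 * 0.9756679
k_eff = 1.5086

1.5086


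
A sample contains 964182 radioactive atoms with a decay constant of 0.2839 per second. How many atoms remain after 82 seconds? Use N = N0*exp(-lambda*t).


N = N0 * exp(-lambda * t)
N = 964182 * exp(-0.2839 * 82)
N = 7.4795e-05

7.4795e-05


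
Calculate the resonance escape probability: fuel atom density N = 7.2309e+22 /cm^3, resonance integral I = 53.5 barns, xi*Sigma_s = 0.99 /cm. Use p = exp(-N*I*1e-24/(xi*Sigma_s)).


p = exp(-N * I * 1e-24 / (xi*Sigma_s))
p = exp(-7.2309e+22 * 53.5 * 1e-24 / 0.99)
p = 0.020089

0.020089


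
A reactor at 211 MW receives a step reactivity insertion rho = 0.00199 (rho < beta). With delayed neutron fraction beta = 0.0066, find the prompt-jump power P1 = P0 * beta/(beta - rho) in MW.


P1/P0 = beta / (beta - rho)
P1/P0 = 0.0066 / (0.0066 - 0.00199) = 1.431670
P1 = 211 * 1.431670 = 302.08 MW

302.08


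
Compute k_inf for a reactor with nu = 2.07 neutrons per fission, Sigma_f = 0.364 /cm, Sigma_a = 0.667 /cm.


k_inf = nu * Sigma_f / Sigma_a
k_inf = 2.07 * 0.364 / 0.667
k_inf = 1.1297

1.1297


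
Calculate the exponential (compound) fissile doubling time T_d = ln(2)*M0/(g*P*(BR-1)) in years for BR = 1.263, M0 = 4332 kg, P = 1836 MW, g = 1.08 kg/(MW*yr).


Breeding gain G = BR - 1 = 1.263 - 1 = 0.263
Fissile production rate = g * P * G = 1.08 * 1836 * 0.263 = 521.49744 kg/yr
T_d = ln(2) * M0 / (g * P * G)
T_d = ln(2) * 4332 / 521.49744 = 5.7579 yr

5.7579


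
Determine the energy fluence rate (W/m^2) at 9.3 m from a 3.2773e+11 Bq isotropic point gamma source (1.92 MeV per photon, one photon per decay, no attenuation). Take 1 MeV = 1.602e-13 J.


psi = A * E * 1.602e-13 / (4*pi*r^2)
psi = 3.2773e+11 * 1.92 * 1.602e-13 / (4*pi*9.3^2)
psi = 9.2748e-05 W/m^2

9.2748e-05


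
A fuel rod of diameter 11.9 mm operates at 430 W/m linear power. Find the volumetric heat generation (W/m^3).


r = D / 2 / 1000 = 11.9 / 2 / 1000 = 0.00595 m
q''' = q' / (pi * r^2)
q''' = 430 / (pi * 0.00595^2)
q''' = 3.8662e+06 W/m^3

3.8662e+06


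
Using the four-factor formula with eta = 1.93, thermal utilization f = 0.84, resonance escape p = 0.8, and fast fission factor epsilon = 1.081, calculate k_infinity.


k_inf = eta * f * p * epsilon
k_inf = 1.93 * 0.84 * 0.8 * 1.081
k_inf = 1.4020

1.4020


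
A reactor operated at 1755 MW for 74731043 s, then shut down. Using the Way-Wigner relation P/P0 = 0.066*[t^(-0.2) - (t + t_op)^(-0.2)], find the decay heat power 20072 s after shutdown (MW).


P/P0 = 0.066 * [t^(-0.2) - (t + t_op)^(-0.2)]
P/P0 = 0.066 * [20072^(-0.2) - (20072 + 74731043)^(-0.2)]
P/P0 = 0.066 * [0.1378738 - 0.02662419] = 0.007342474
P = 1755 * 0.007342474 = 12.886 MW

12.886


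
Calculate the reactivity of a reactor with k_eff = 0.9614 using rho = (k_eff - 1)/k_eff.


rho = (k_eff - 1) / k_eff
rho = (0.9614 - 1) / 0.9614
rho = -0.040150

-0.040150


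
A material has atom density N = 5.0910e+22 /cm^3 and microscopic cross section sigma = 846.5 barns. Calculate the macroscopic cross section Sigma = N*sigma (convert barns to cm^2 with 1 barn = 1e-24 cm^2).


Sigma = N * sigma_barns * 1e-24
Sigma = 5.0910e+22 * 846.5 * 1e-24
Sigma = 43.095 /cm

43.095


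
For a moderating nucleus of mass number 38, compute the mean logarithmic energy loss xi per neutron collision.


xi = 1 + (A-1)^2/(2A) * ln((A-1)/(A+1))
xi = 1 + (38-1)^2/(2*38) * ln((38-1)/(38 +1))
xi = 0.051720

0.051720


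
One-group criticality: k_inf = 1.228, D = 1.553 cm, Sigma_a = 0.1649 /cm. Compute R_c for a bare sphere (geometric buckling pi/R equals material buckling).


L^2 = D / Sigma_a = 1.553 / 0.1649 = 9.417829 cm^2
B_m^2 = (k_inf - 1) / L^2 = (1.228 - 1) / 9.417829 = 0.02420940 /cm^2
For a bare sphere: B_g = pi/R, so R_c = pi / sqrt(B_m^2)
R_c = pi / sqrt(0.02420940) = 20.191 cm

20.191


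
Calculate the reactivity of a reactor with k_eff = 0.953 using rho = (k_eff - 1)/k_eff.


rho = (k_eff - 1) / k_eff
rho = (0.953 - 1) / 0.953
rho = -0.049318

-0.049318


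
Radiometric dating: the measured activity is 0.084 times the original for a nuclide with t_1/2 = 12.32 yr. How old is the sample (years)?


lambda = ln(2) / t_half = ln(2) / 12.32 = 0.05626195 /yr
t = -ln(A/A0) / lambda
t = -ln(0.084) / 0.05626195
t = 44.025 yr

44.025


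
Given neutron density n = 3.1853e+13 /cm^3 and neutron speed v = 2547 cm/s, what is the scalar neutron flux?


phi = n * v
phi = 3.1853e+13 * 2547
phi = 8.1130e+16 /cm^2/s

8.1130e+16


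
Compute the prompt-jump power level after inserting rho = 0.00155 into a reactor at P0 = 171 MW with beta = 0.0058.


P1/P0 = beta / (beta - rho)
P1/P0 = 0.0058 / (0.0058 - 0.00155) = 1.364706
P1 = 171 * 1.364706 = 233.36 MW

233.36


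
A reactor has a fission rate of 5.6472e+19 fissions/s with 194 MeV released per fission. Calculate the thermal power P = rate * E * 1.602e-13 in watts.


P = fission_rate * E_MeV * 1.602e-13
P = 5.6472e+19 * 194 * 1.602e-13
P = 1.7551e+09 W

1.7551e+09


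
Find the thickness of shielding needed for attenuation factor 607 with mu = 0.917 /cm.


x = ln(factor) / mu
x = ln(607) / 0.917
x = 6.9886 cm

6.9886


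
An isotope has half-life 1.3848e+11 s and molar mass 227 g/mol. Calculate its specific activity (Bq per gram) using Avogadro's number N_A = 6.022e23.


lambda = ln(2) / t_half = ln(2) / 1.3848e+11 = 5.005396e-12 /s
SA = lambda * N_A / M
SA = 5.005396e-12 * 6.022e23 / 227
SA = 1.3279e+10 Bq/g

1.3279e+10


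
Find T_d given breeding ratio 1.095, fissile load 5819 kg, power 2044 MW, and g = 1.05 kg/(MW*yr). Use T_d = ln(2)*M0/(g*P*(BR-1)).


Breeding gain G = BR - 1 = 1.095 - 1 = 0.095
Fissile production rate = g * P * G = 1.05 * 2044 * 0.095 = 203.889 kg/yr
T_d = ln(2) * M0 / (g * P * G)
T_d = ln(2) * 5819 / 203.889 = 19.782 yr

19.782


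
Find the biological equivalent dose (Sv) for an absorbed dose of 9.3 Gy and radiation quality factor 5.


H = D * Q
H = 9.3 * 5
H = 46.500 Sv

46.500


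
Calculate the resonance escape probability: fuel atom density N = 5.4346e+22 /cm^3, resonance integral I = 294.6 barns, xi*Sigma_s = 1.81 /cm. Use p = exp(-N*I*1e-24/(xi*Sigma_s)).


p = exp(-N * I * 1e-24 / (xi*Sigma_s))
p = exp(-5.4346e+22 * 294.6 * 1e-24 / 1.81)
p = 1.4403e-04

1.4403e-04


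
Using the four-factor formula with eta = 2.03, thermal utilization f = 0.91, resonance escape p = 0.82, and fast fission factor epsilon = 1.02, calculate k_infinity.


k_inf = eta * f * p * epsilon
k_inf = 2.03 * 0.91 * 0.82 * 1.02
k_inf = 1.5451

1.5451


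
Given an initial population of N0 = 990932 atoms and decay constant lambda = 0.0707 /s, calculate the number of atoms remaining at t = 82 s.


N = N0 * exp(-lambda * t)
N = 990932 * exp(-0.0707 * 82)
N = 3007.9

3007.9


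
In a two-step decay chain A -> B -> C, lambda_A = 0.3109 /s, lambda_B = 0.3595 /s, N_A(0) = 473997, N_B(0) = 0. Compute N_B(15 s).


N_B(t) = lambda_A * N_A0 / (lambda_B - lambda_A) * [exp(-lambda_A*t) - exp(-lambda_B*t)]
exp(-0.3109*15) = 0.009433388; exp(-0.3595*15) = 0.004550583
N_B = 0.3109 * 473997 / (0.3595 - 0.3109) * (0.009433388 - 0.004550583)
N_B = 14806

14806


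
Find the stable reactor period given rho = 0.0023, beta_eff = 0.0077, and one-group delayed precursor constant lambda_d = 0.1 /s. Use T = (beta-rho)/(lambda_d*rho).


T = (beta - rho) / (lambda_d * rho)
T = (0.0077 - 0.0023) / (0.1 * 0.0023)
T = 23.478 s

23.478


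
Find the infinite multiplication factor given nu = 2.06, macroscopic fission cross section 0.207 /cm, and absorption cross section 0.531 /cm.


k_inf = nu * Sigma_f / Sigma_a
k_inf = 2.06 * 0.207 / 0.531
k_inf = 0.80305

0.80305


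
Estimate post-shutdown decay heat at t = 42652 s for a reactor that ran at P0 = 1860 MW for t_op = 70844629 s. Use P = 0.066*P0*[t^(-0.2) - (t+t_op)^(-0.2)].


P/P0 = 0.066 * [t^(-0.2) - (t + t_op)^(-0.2)]
P/P0 = 0.066 * [42652^(-0.2) - (42652 + 70844629)^(-0.2)]
P/P0 = 0.066 * [0.1185802 - 0.02690830] = 0.006050345
P = 1860 * 0.006050345 = 11.254 MW

11.254


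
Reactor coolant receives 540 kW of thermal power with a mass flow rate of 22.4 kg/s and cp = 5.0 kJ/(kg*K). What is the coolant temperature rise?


dT = Q / (m_dot * cp)
dT = 540 / (22.4 * 5.0)
dT = 4.8214 C

4.8214


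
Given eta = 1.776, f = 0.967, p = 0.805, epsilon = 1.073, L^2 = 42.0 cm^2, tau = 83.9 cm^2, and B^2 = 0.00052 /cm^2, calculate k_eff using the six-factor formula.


k_inf = eta*f*p*eps = 1.776*0.967*0.805*1.073 = 1.483423
P_TNL = 1/(1 + L^2*B^2) = 1/(1 + 42.0*0.00052) = 0.9786268
P_FNL = exp(-B^2*tau) = exp(-0.00052*83.9) = 0.9573100
k_eff = k_inf * P_TNL * P_FNL = 1.483423 * 0.9786268 * 0.9573100
k_eff = 1.3897

1.3897
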